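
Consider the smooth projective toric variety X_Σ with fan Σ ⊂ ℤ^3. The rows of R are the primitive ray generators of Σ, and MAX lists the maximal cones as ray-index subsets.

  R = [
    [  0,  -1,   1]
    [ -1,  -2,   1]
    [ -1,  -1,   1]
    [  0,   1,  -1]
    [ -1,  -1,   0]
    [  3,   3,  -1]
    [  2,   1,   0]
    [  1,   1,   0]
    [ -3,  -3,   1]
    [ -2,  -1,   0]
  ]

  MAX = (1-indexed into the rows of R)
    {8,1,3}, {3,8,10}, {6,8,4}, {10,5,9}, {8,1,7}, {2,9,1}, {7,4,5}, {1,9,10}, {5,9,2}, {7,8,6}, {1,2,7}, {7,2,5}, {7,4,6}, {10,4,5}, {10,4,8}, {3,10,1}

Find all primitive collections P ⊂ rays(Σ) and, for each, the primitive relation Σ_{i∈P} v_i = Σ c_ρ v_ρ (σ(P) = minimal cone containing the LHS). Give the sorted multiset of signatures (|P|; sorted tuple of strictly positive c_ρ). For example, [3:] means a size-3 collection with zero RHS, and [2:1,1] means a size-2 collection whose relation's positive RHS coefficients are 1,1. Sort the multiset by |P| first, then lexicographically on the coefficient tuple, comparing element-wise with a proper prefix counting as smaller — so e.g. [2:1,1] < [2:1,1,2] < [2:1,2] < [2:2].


Minimal non-faces — 23 found among 10 rays, 16 max cones:

  • {1,4}:  v_{1} + v_{4} = 0 — sig = [2:]
  • {5,8}:  v_{5} + v_{8} = 0 — sig = [2:]
  • {6,9}:  v_{6} + v_{9} = 0 — sig = [2:]
  • {7,10}:  v_{7} + v_{10} = 0 — sig = [2:]
  • {1,5}:  v_{1} + v_{5} = v_{2} — sig = [2:1]
  • {2,4}:  v_{2} + v_{4} = v_{5} — sig = [2:1]
  • {2,6}:  v_{2} + v_{6} = v_{7} — sig = [2:1]
  • {2,8}:  v_{2} + v_{8} = v_{1} — sig = [2:1]
  • {2,10}:  v_{2} + v_{10} = v_{9} — sig = [2:1]
  • {7,9}:  v_{7} + v_{9} = v_{2} — sig = [2:1]
  • {1,6}:  v_{1} + v_{6} = v_{7} + v_{8} — sig = [2:1,1]
  • {3,4}:  v_{3} + v_{4} = v_{8} + v_{10} — sig = [2:1,1]
  • {3,5}:  v_{3} + v_{5} = v_{1} + v_{10} — sig = [2:1,1]
  • {3,7}:  v_{3} + v_{7} = v_{1} + v_{8} — sig = [2:1,1]
  • {4,9}:  v_{4} + v_{9} = v_{5} + v_{10} — sig = [2:1,1]
  • {5,6}:  v_{5} + v_{6} = v_{4} + v_{7} — sig = [2:1,1]
  • {6,10}:  v_{6} + v_{10} = v_{4} + v_{8} — sig = [2:1,1]
  • {8,9}:  v_{8} + v_{9} = v_{1} + v_{10} — sig = [2:1,1]
  • {2,3}:  v_{2} + v_{3} = 2·v_{1} + v_{10} — sig = [2:1,2]
  • {3,6}:  v_{3} + v_{6} = 2·v_{8} — sig = [2:2]
  • {3,9}:  v_{3} + v_{9} = 2·v_{1} + 2·v_{10} — sig = [2:2,2]
  • {1,8,10}:  v_{1} + v_{8} + v_{10} = v_{3} — sig = [3:1]
  • {4,7,8}:  v_{4} + v_{7} + v_{8} = v_{6} — sig = [3:1]

Sorted signature multiset PRS(X):
{ [2:] ×4,  [2:1] ×6,  [2:1,1] ×8,  [2:1,2],  [2:2],  [2:2,2],  [3:1] ×2 }


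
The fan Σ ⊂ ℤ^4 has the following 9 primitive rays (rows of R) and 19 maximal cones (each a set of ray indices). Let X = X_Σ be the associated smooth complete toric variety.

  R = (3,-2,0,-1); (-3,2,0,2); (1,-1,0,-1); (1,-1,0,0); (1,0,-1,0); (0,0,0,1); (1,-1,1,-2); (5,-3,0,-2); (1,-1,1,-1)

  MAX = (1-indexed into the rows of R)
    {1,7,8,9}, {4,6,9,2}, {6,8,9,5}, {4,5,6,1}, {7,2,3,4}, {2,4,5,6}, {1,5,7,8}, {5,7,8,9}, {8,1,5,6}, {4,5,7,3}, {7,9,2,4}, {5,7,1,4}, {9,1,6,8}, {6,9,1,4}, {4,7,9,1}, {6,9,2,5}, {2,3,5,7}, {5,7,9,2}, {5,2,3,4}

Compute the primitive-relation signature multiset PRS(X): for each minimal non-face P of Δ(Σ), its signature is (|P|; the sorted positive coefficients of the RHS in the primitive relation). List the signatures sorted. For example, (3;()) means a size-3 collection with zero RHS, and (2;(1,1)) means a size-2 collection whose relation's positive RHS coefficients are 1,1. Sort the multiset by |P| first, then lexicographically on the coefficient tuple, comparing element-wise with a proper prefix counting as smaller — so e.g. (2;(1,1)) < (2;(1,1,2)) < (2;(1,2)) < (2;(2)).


Primitive collections (11):

  P={1,2}:  v_{1} + v_{2} = v_{6}  ⇒ sig = (2;(1))
  P={3,6}:  v_{3} + v_{6} = v_{4}  ⇒ sig = (2;(1))
  P={6,7}:  v_{6} + v_{7} = v_{9}  ⇒ sig = (2;(1))
  P={3,9}:  v_{3} + v_{9} = v_{4} + v_{7}  ⇒ sig = (2;(1,1))
  P={2,8}:  v_{2} + v_{8} = v_{5} + v_{6} + v_{9}  ⇒ sig = (2;(1,1,1))
  P={3,8}:  v_{3} + v_{8} = v_{1} + v_{4} + v_{5} + v_{7}  ⇒ sig = (2;(1,1,1,1))
  P={1,3}:  v_{1} + v_{3} = 2·v_{4} + v_{5} + v_{7}  ⇒ sig = (2;(1,1,2))
  P={4,8}:  v_{4} + v_{8} = 2·v_{1}  ⇒ sig = (2;(2))
  P={1,5,9}:  v_{1} + v_{5} + v_{9} = v_{8}  ⇒ sig = (3;(1))
  P={4,5,9}:  v_{4} + v_{5} + v_{9} = v_{1}  ⇒ sig = (3;(1))
  P={2,4,5,7}:  v_{2} + v_{4} + v_{5} + v_{7} = 0  ⇒ sig = (4;())

Signatures (|P|; sorted positive RHS coefficients), sorted:
    (2;(1))
    (2;(1))
    (2;(1))
    (2;(1,1))
    (2;(1,1,1))
    (2;(1,1,1,1))
    (2;(1,1,2))
    (2;(2))
    (3;(1))
    (3;(1))
    (4;())


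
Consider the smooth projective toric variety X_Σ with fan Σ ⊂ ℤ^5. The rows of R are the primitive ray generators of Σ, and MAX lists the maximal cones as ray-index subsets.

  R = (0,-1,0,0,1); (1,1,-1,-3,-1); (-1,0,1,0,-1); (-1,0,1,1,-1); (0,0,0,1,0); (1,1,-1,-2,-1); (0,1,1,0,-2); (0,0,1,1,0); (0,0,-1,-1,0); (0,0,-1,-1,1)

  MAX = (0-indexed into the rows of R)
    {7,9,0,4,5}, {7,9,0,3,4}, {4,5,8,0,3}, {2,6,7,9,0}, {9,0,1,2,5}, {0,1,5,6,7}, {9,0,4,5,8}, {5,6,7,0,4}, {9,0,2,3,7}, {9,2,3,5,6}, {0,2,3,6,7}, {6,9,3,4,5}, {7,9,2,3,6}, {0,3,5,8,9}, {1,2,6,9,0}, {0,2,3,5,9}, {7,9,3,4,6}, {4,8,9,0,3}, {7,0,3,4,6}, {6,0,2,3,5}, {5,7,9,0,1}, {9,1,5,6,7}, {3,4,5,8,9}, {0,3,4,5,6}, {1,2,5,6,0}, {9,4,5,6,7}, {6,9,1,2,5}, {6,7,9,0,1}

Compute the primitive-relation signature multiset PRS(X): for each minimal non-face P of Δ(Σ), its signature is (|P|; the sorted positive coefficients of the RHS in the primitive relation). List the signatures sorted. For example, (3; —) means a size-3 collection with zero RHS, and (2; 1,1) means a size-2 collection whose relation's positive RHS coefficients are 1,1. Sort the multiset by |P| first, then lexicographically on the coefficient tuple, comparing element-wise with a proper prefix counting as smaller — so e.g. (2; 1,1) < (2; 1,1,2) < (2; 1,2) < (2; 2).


14 minimal non-faces of Δ(Σ) (on 10 rays):

  P = {7,8}:  v_{7} + v_{8} = 0  so sig = (2; —)
  P = {1,4}:  v_{1} + v_{4} = v_{5}  so sig = (2; 1)
  P = {2,4}:  v_{2} + v_{4} = v_{3}  so sig = (2; 1)
  P = {1,3}:  v_{1} + v_{3} = v_{2} + v_{5}  so sig = (2; 1,1)
  P = {6,8}:  v_{6} + v_{8} = v_{3} + v_{5}  so sig = (2; 1,1)
  P = {1,8}:  v_{1} + v_{8} = v_{0} + v_{3} + 2·v_{5} + v_{9}  so sig = (2; 1,1,1,2)
  P = {2,8}:  v_{2} + v_{8} = v_{0} + 2·v_{3} + v_{5} + v_{9}  so sig = (2; 1,1,1,2)
  P = {3,5,7}:  v_{3} + v_{5} + v_{7} = v_{6}  so sig = (3; 1)
  P = {2,5,7}:  v_{2} + v_{5} + v_{7} = v_{0} + 2·v_{6} + v_{9}  so sig = (3; 1,1,2)
  P = {1,2,7}:  v_{1} + v_{2} + v_{7} = 2·v_{0} + 3·v_{6} + 2·v_{9}  so sig = (3; 2,2,3)
  P = {0,4,6,9}:  v_{0} + v_{4} + v_{6} + v_{9} = 0  so sig = (4; —)
  P = {0,3,6,9}:  v_{0} + v_{3} + v_{6} + v_{9} = v_{2}  so sig = (4; 1)
  P = {0,5,6,9}:  v_{0} + v_{5} + v_{6} + v_{9} = v_{1}  so sig = (4; 1)
  P = {0,3,4,5,9}:  v_{0} + v_{3} + v_{4} + v_{5} + v_{9} = v_{8}  so sig = (5; 1)

Signatures (|P|; sorted positive RHS coefficients), sorted:
    |P|=2: 7 collections, coeffs (), (1), (1), (1,1), (1,1), (1,1,1,2), (1,1,1,2)
    |P|=3: 3 collections, coeffs (1), (1,1,2), (2,2,3)
    |P|=4: 3 collections, coeffs (), (1), (1)
    |P|=5: 1 collection, coeffs (1)


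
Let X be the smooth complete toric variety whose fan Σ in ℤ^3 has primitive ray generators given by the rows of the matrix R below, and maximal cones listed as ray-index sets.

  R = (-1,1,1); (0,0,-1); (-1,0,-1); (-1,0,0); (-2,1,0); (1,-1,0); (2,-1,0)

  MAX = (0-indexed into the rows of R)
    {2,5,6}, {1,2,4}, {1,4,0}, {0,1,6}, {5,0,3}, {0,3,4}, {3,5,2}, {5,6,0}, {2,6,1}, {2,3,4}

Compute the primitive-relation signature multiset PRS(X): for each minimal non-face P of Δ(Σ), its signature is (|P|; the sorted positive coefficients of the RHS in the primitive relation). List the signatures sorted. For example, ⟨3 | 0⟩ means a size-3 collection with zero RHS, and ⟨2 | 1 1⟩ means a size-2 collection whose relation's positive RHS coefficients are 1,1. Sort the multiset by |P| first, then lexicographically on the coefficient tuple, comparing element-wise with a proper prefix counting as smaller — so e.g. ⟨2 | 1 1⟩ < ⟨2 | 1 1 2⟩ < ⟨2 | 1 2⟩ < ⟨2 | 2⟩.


|primitive collections| = 6. Relations:

  {4,6}:  v_{4} + v_{6} = 0 — sig = ⟨2 | 0⟩
  {0,2}:  v_{0} + v_{2} = v_{4} — sig = ⟨2 | 1⟩
  {1,3}:  v_{1} + v_{3} = v_{2} — sig = ⟨2 | 1⟩
  {3,6}:  v_{3} + v_{6} = v_{5} — sig = ⟨2 | 1⟩
  {4,5}:  v_{4} + v_{5} = v_{3} — sig = ⟨2 | 1⟩
  {1,5}:  v_{1} + v_{5} = v_{2} + v_{6} — sig = ⟨2 | 1 1⟩

Signatures (|P|; sorted positive RHS coefficients), sorted:
[⟨2 | 0⟩, ⟨2 | 1⟩, ⟨2 | 1⟩, ⟨2 | 1⟩, ⟨2 | 1⟩, ⟨2 | 1 1⟩]


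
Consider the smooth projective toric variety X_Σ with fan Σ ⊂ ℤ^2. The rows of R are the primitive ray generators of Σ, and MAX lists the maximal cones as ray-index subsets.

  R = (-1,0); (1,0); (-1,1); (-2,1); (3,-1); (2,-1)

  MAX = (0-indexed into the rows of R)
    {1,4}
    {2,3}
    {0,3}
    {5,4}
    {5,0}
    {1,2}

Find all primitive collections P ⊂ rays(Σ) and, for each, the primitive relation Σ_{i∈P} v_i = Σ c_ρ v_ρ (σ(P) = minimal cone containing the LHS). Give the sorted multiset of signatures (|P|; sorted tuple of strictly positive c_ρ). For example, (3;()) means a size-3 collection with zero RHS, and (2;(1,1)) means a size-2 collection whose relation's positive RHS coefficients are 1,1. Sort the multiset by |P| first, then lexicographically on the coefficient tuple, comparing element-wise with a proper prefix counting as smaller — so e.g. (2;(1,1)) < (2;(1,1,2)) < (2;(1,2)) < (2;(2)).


The 9 primitive collections of Σ (r=6, n=2):

  P = {0,1}:  v_{0} + v_{1} = 0  ⟹  sig = (2;())
  P = {3,5}:  v_{3} + v_{5} = 0  ⟹  sig = (2;())
  P = {0,2}:  v_{0} + v_{2} = v_{3}  ⟹  sig = (2;(1))
  P = {0,4}:  v_{0} + v_{4} = v_{5}  ⟹  sig = (2;(1))
  P = {1,3}:  v_{1} + v_{3} = v_{2}  ⟹  sig = (2;(1))
  P = {1,5}:  v_{1} + v_{5} = v_{4}  ⟹  sig = (2;(1))
  P = {2,5}:  v_{2} + v_{5} = v_{1}  ⟹  sig = (2;(1))
  P = {3,4}:  v_{3} + v_{4} = v_{1}  ⟹  sig = (2;(1))
  P = {2,4}:  v_{2} + v_{4} = 2·v_{1}  ⟹  sig = (2;(2))

Hence PRS(X_Σ) =
    |P|=2: 9 collections, coeffs (), (), (1), (1), (1), (1), (1), (1), (2)


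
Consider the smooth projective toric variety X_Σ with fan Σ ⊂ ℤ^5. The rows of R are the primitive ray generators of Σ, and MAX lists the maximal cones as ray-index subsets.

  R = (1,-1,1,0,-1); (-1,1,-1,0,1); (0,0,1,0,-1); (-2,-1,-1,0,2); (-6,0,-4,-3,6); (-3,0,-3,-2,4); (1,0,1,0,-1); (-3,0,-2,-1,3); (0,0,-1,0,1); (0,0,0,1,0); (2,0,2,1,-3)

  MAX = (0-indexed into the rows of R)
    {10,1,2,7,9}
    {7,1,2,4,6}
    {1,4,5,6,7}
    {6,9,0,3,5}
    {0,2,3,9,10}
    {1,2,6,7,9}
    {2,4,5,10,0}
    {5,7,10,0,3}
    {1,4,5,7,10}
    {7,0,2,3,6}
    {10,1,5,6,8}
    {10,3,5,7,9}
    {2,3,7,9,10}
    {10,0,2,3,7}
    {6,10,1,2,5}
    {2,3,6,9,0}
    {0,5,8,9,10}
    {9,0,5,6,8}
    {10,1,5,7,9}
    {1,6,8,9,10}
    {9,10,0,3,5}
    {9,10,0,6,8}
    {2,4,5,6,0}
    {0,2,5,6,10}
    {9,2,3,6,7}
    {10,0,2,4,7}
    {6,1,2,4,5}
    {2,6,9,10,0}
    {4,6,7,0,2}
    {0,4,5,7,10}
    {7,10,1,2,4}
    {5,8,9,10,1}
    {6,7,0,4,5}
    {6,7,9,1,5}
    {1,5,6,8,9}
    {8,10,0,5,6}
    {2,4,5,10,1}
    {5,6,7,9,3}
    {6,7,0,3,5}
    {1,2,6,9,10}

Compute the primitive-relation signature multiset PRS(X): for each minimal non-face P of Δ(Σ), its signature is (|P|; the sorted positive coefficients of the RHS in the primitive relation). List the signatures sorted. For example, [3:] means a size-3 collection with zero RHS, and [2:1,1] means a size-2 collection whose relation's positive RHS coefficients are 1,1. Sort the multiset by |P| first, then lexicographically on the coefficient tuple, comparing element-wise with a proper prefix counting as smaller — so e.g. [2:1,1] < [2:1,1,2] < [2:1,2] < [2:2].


|primitive collections| = 16. Relations:

  P = {0,1}:  v_{0} + v_{1} = 0  ⟹  sig = [2:]
  P = {2,8}:  v_{2} + v_{8} = 0  ⟹  sig = [2:]
  P = {1,3}:  v_{1} + v_{3} = v_{7} + v_{9}  ⟹  sig = [2:1,1]
  P = {4,8}:  v_{4} + v_{8} = v_{5} + v_{7}  ⟹  sig = [2:1,1]
  P = {7,8}:  v_{7} + v_{8} = v_{5} + v_{9}  ⟹  sig = [2:1,1]
  P = {3,8}:  v_{3} + v_{8} = v_{0} + v_{5} + 2·v_{9}  ⟹  sig = [2:1,1,2]
  P = {3,4}:  v_{3} + v_{4} = v_{0} + 3·v_{7}  ⟹  sig = [2:1,3]
  P = {4,9}:  v_{4} + v_{9} = 2·v_{7}  ⟹  sig = [2:2]
  P = {0,7,9}:  v_{0} + v_{7} + v_{9} = v_{3}  ⟹  sig = [3:1]
  P = {2,5,7}:  v_{2} + v_{5} + v_{7} = v_{4}  ⟹  sig = [3:1]
  P = {2,5,9}:  v_{2} + v_{5} + v_{9} = v_{7}  ⟹  sig = [3:1]
  P = {6,7,10}:  v_{6} + v_{7} + v_{10} = v_{2}  ⟹  sig = [3:1]
  P = {3,6,10}:  v_{3} + v_{6} + v_{10} = v_{0} + v_{2} + v_{9}  ⟹  sig = [3:1,1,1]
  P = {2,3,5}:  v_{2} + v_{3} + v_{5} = v_{0} + 2·v_{7}  ⟹  sig = [3:1,2]
  P = {4,6,10}:  v_{4} + v_{6} + v_{10} = 2·v_{2} + v_{5}  ⟹  sig = [3:1,2]
  P = {5,6,9,10}:  v_{5} + v_{6} + v_{9} + v_{10} = 0  ⟹  sig = [4:]

Signatures (|P|; sorted positive RHS coefficients), sorted:
    |P|=2: 8 collections, coeffs (), (), (1,1), (1,1), (1,1), (1,1,2), (1,3), (2)
    |P|=3: 7 collections, coeffs (1), (1), (1), (1), (1,1,1), (1,2), (1,2)
    |P|=4: 1 collection, coeffs ()


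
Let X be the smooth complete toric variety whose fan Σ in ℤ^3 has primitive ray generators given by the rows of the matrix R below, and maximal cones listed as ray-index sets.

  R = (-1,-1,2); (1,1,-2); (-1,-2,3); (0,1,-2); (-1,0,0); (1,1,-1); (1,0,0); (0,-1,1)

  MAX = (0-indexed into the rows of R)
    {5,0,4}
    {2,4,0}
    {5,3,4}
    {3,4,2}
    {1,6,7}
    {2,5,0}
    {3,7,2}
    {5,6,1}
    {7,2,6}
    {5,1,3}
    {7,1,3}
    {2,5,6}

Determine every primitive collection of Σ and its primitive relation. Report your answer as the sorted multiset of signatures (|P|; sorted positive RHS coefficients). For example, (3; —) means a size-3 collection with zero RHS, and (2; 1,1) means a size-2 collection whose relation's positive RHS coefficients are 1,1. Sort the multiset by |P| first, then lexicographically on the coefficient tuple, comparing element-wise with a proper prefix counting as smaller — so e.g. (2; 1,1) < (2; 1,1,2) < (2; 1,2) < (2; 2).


12 minimal non-faces of Δ(Σ) (on 8 rays):

  P = {0,1}:  v_{0} + v_{1} = 0  ⇒ sig = (2; —)
  P = {4,6}:  v_{4} + v_{6} = 0  ⇒ sig = (2; —)
  P = {0,3}:  v_{0} + v_{3} = v_{4}  ⇒ sig = (2; 1)
  P = {0,7}:  v_{0} + v_{7} = v_{2}  ⇒ sig = (2; 1)
  P = {1,2}:  v_{1} + v_{2} = v_{7}  ⇒ sig = (2; 1)
  P = {1,4}:  v_{1} + v_{4} = v_{3}  ⇒ sig = (2; 1)
  P = {3,6}:  v_{3} + v_{6} = v_{1}  ⇒ sig = (2; 1)
  P = {5,7}:  v_{5} + v_{7} = v_{6}  ⇒ sig = (2; 1)
  P = {0,6}:  v_{0} + v_{6} = v_{2} + v_{5}  ⇒ sig = (2; 1,1)
  P = {4,7}:  v_{4} + v_{7} = v_{2} + v_{3}  ⇒ sig = (2; 1,1)
  P = {2,3,5}:  v_{2} + v_{3} + v_{5} = 0  ⇒ sig = (3; —)
  P = {2,4,5}:  v_{2} + v_{4} + v_{5} = v_{0}  ⇒ sig = (3; 1)

Hence PRS(X_Σ) =
    (2; —)
    (2; —)
    (2; 1)
    (2; 1)
    (2; 1)
    (2; 1)
    (2; 1)
    (2; 1)
    (2; 1,1)
    (2; 1,1)
    (3; —)
    (3; 1)


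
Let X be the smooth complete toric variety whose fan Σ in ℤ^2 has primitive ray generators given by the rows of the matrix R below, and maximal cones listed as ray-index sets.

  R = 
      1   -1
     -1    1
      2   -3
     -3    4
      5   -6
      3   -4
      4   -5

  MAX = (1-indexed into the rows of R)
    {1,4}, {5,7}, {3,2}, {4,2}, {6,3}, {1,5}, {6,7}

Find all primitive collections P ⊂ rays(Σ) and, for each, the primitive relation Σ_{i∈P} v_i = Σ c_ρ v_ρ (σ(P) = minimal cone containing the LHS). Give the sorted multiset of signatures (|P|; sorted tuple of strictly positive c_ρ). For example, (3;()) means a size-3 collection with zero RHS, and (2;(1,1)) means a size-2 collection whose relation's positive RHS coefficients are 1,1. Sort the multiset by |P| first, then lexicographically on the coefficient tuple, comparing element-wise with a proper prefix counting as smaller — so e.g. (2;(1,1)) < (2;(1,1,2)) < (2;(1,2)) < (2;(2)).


Δ(Σ) — 7 vertices, 14 min non-faces:

  P = {1,2}:  v_{1} + v_{2} = 0  →  sig = (2;())
  P = {4,6}:  v_{4} + v_{6} = 0  →  sig = (2;())
  P = {1,3}:  v_{1} + v_{3} = v_{6}  →  sig = (2;(1))
  P = {1,6}:  v_{1} + v_{6} = v_{7}  →  sig = (2;(1))
  P = {1,7}:  v_{1} + v_{7} = v_{5}  →  sig = (2;(1))
  P = {2,5}:  v_{2} + v_{5} = v_{7}  →  sig = (2;(1))
  P = {2,6}:  v_{2} + v_{6} = v_{3}  →  sig = (2;(1))
  P = {2,7}:  v_{2} + v_{7} = v_{6}  →  sig = (2;(1))
  P = {3,4}:  v_{3} + v_{4} = v_{2}  →  sig = (2;(1))
  P = {4,7}:  v_{4} + v_{7} = v_{1}  →  sig = (2;(1))
  P = {3,5}:  v_{3} + v_{5} = v_{6} + v_{7}  →  sig = (2;(1,1))
  P = {3,7}:  v_{3} + v_{7} = 2·v_{6}  →  sig = (2;(2))
  P = {4,5}:  v_{4} + v_{5} = 2·v_{1}  →  sig = (2;(2))
  P = {5,6}:  v_{5} + v_{6} = 2·v_{7}  →  sig = (2;(2))

Signatures (|P|; sorted positive RHS coefficients), sorted:
    (2;())
    (2;())
    (2;(1))
    (2;(1))
    (2;(1))
    (2;(1))
    (2;(1))
    (2;(1))
    (2;(1))
    (2;(1))
    (2;(1,1))
    (2;(2))
    (2;(2))
    (2;(2))


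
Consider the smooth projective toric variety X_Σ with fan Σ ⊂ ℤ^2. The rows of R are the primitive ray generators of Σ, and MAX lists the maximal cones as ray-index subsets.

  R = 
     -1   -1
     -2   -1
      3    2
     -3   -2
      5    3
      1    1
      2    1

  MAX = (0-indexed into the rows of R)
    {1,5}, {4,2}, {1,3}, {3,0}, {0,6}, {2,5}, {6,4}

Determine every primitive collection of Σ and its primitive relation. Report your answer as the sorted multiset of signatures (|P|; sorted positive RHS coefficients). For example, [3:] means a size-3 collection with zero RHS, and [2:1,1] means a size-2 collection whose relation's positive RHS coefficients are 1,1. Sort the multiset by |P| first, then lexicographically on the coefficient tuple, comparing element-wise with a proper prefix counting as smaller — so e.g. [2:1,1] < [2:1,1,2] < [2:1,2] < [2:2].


Minimal non-faces — 14 found among 7 rays, 7 max cones:

  {0,5}:  v_{0} + v_{5} = 0 ; sig = [2:]
  {1,6}:  v_{1} + v_{6} = 0 ; sig = [2:]
  {2,3}:  v_{2} + v_{3} = 0 ; sig = [2:]
  {0,1}:  v_{0} + v_{1} = v_{3} ; sig = [2:1]
  {0,2}:  v_{0} + v_{2} = v_{6} ; sig = [2:1]
  {1,2}:  v_{1} + v_{2} = v_{5} ; sig = [2:1]
  {1,4}:  v_{1} + v_{4} = v_{2} ; sig = [2:1]
  {2,6}:  v_{2} + v_{6} = v_{4} ; sig = [2:1]
  {3,4}:  v_{3} + v_{4} = v_{6} ; sig = [2:1]
  {3,5}:  v_{3} + v_{5} = v_{1} ; sig = [2:1]
  {3,6}:  v_{3} + v_{6} = v_{0} ; sig = [2:1]
  {5,6}:  v_{5} + v_{6} = v_{2} ; sig = [2:1]
  {0,4}:  v_{0} + v_{4} = 2·v_{6} ; sig = [2:2]
  {4,5}:  v_{4} + v_{5} = 2·v_{2} ; sig = [2:2]

Sorted signature multiset PRS(X):
    |P|=2: 14 collections, coeffs (), (), (), (1), (1), (1), (1), (1), (1), (1), (1), (1), (2), (2)


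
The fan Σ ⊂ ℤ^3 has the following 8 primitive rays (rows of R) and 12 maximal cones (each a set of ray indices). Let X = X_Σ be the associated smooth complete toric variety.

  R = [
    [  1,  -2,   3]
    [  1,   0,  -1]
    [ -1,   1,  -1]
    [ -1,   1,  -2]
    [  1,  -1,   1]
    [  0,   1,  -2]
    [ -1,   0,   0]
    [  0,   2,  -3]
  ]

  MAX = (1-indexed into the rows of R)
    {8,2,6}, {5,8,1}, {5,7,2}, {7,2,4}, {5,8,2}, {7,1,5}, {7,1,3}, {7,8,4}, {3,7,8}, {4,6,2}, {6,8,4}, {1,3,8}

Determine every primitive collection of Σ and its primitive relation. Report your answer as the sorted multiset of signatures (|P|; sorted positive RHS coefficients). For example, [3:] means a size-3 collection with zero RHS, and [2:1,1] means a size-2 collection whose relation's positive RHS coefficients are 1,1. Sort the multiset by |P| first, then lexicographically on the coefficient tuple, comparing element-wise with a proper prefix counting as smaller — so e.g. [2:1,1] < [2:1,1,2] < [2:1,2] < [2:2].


14 minimal non-faces of Δ(Σ) (on 8 rays):

  • {3,5}:  v_{3} + v_{5} = 0 — sig = [2:]
  • {1,6}:  v_{1} + v_{6} = v_{5} — sig = [2:1]
  • {2,3}:  v_{2} + v_{3} = v_{6} — sig = [2:1]
  • {5,6}:  v_{5} + v_{6} = v_{2} — sig = [2:1]
  • {6,7}:  v_{6} + v_{7} = v_{4} — sig = [2:1]
  • {1,4}:  v_{1} + v_{4} = v_{5} + v_{7} — sig = [2:1,1]
  • {3,6}:  v_{3} + v_{6} = v_{7} + v_{8} — sig = [2:1,1]
  • {4,5}:  v_{4} + v_{5} = v_{2} + v_{7} — sig = [2:1,1]
  • {3,4}:  v_{3} + v_{4} = 2·v_{7} + v_{8} — sig = [2:1,2]
  • {1,2}:  v_{1} + v_{2} = 2·v_{5} — sig = [2:2]
  • {1,7,8}:  v_{1} + v_{7} + v_{8} = 0 — sig = [3:]
  • {5,7,8}:  v_{5} + v_{7} + v_{8} = v_{6} — sig = [3:1]
  • {2,7,8}:  v_{2} + v_{7} + v_{8} = 2·v_{6} — sig = [3:2]
  • {2,4,8}:  v_{2} + v_{4} + v_{8} = 3·v_{6} — sig = [3:3]

so the primitive-relation signature multiset is
[[2:], [2:1], [2:1], [2:1], [2:1], [2:1,1], [2:1,1], [2:1,1], [2:1,2], [2:2], [3:], [3:1], [3:2], [3:3]]


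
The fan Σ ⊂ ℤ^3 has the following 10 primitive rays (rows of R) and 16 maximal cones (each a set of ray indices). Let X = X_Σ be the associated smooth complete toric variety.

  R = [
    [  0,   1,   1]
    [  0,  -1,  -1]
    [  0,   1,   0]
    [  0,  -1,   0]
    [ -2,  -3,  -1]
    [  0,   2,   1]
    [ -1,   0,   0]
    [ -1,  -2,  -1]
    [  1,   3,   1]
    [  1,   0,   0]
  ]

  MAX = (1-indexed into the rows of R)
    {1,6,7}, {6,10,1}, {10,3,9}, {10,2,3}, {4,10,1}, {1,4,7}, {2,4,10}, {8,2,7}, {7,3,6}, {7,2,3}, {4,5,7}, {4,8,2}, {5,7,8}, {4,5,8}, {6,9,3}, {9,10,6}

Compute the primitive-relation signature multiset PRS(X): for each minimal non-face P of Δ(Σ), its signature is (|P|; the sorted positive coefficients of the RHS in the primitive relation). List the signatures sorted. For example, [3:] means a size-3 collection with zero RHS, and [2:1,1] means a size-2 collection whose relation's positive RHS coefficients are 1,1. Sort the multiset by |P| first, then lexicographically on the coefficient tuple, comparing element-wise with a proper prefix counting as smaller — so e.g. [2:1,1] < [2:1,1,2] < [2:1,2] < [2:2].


Primitive collections (24):

  {1,2}:  v_{1} + v_{2} = 0  ⟹  sig = [2:]
  {3,4}:  v_{3} + v_{4} = 0  ⟹  sig = [2:]
  {7,10}:  v_{7} + v_{10} = 0  ⟹  sig = [2:]
  {1,3}:  v_{1} + v_{3} = v_{6}  ⟹  sig = [2:1]
  {2,6}:  v_{2} + v_{6} = v_{3}  ⟹  sig = [2:1]
  {4,6}:  v_{4} + v_{6} = v_{1}  ⟹  sig = [2:1]
  {5,9}:  v_{5} + v_{9} = v_{7}  ⟹  sig = [2:1]
  {6,8}:  v_{6} + v_{8} = v_{7}  ⟹  sig = [2:1]
  {8,9}:  v_{8} + v_{9} = v_{3}  ⟹  sig = [2:1]
  {1,8}:  v_{1} + v_{8} = v_{4} + v_{7}  ⟹  sig = [2:1,1]
  {3,5}:  v_{3} + v_{5} = v_{7} + v_{8}  ⟹  sig = [2:1,1]
  {3,8}:  v_{3} + v_{8} = v_{2} + v_{7}  ⟹  sig = [2:1,1]
  {4,9}:  v_{4} + v_{9} = v_{6} + v_{10}  ⟹  sig = [2:1,1]
  {5,10}:  v_{5} + v_{10} = v_{4} + v_{8}  ⟹  sig = [2:1,1]
  {7,9}:  v_{7} + v_{9} = v_{3} + v_{6}  ⟹  sig = [2:1,1]
  {8,10}:  v_{8} + v_{10} = v_{2} + v_{4}  ⟹  sig = [2:1,1]
  {1,9}:  v_{1} + v_{9} = 2·v_{6} + v_{10}  ⟹  sig = [2:1,2]
  {2,9}:  v_{2} + v_{9} = 2·v_{3} + v_{10}  ⟹  sig = [2:1,2]
  {5,6}:  v_{5} + v_{6} = v_{4} + 2·v_{7}  ⟹  sig = [2:1,2]
  {2,5}:  v_{2} + v_{5} = 2·v_{8}  ⟹  sig = [2:2]
  {1,5}:  v_{1} + v_{5} = 2·v_{4} + 2·v_{7}  ⟹  sig = [2:2,2]
  {2,4,7}:  v_{2} + v_{4} + v_{7} = v_{8}  ⟹  sig = [3:1]
  {3,6,10}:  v_{3} + v_{6} + v_{10} = v_{9}  ⟹  sig = [3:1]
  {4,7,8}:  v_{4} + v_{7} + v_{8} = v_{5}  ⟹  sig = [3:1]

so the primitive-relation signature multiset is
[[2:], [2:], [2:], [2:1], [2:1], [2:1], [2:1], [2:1], [2:1], [2:1,1], [2:1,1], [2:1,1], [2:1,1], [2:1,1], [2:1,1], [2:1,1], [2:1,2], [2:1,2], [2:1,2], [2:2], [2:2,2], [3:1], [3:1], [3:1]]


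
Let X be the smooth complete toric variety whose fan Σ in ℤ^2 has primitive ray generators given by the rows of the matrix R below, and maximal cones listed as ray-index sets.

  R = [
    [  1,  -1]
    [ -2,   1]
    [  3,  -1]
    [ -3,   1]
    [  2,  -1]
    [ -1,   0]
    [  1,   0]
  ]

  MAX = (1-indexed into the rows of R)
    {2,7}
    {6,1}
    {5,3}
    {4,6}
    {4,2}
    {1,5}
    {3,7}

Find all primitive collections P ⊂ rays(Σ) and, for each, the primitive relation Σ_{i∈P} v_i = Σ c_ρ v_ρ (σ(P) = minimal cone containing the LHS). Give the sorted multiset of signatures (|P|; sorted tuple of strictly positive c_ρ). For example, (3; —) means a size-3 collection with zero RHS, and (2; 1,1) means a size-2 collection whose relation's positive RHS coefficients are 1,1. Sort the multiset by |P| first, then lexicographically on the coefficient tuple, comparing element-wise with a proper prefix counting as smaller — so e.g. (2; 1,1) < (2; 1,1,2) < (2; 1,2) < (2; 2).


Σ has 14 primitive collections:

  • {2,5}:  v_{2} + v_{5} = 0 — sig = (2; —)
  • {3,4}:  v_{3} + v_{4} = 0 — sig = (2; —)
  • {6,7}:  v_{6} + v_{7} = 0 — sig = (2; —)
  • {1,2}:  v_{1} + v_{2} = v_{6} — sig = (2; 1)
  • {1,7}:  v_{1} + v_{7} = v_{5} — sig = (2; 1)
  • {2,3}:  v_{2} + v_{3} = v_{7} — sig = (2; 1)
  • {2,6}:  v_{2} + v_{6} = v_{4} — sig = (2; 1)
  • {3,6}:  v_{3} + v_{6} = v_{5} — sig = (2; 1)
  • {4,5}:  v_{4} + v_{5} = v_{6} — sig = (2; 1)
  • {4,7}:  v_{4} + v_{7} = v_{2} — sig = (2; 1)
  • {5,6}:  v_{5} + v_{6} = v_{1} — sig = (2; 1)
  • {5,7}:  v_{5} + v_{7} = v_{3} — sig = (2; 1)
  • {1,3}:  v_{1} + v_{3} = 2·v_{5} — sig = (2; 2)
  • {1,4}:  v_{1} + v_{4} = 2·v_{6} — sig = (2; 2)

Sorted signature multiset PRS(X):
    (2; —)
    (2; —)
    (2; —)
    (2; 1)
    (2; 1)
    (2; 1)
    (2; 1)
    (2; 1)
    (2; 1)
    (2; 1)
    (2; 1)
    (2; 1)
    (2; 2)
    (2; 2)


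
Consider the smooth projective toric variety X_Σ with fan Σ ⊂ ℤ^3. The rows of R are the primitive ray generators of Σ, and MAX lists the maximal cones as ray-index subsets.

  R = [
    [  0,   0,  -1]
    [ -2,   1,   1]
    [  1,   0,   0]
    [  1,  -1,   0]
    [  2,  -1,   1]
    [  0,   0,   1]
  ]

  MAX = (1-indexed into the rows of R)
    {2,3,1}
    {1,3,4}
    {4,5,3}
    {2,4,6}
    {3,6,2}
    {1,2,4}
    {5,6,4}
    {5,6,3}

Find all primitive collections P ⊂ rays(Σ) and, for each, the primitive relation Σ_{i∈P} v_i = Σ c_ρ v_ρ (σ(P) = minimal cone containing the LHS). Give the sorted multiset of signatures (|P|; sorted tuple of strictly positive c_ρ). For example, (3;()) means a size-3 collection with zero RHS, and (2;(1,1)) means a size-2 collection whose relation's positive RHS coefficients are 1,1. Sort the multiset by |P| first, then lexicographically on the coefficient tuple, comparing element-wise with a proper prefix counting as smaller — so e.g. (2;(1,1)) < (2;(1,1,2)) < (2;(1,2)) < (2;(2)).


5 collections generate NE(X_Σ); each relation:

  P = {1,6}:  v_{1} + v_{6} = 0  ⇒ sig = (2;())
  P = {1,5}:  v_{1} + v_{5} = v_{3} + v_{4}  ⇒ sig = (2;(1,1))
  P = {2,5}:  v_{2} + v_{5} = 2·v_{6}  ⇒ sig = (2;(2))
  P = {2,3,4}:  v_{2} + v_{3} + v_{4} = v_{6}  ⇒ sig = (3;(1))
  P = {3,4,6}:  v_{3} + v_{4} + v_{6} = v_{5}  ⇒ sig = (3;(1))

Signatures (|P|; sorted positive RHS coefficients), sorted:
[(2;()), (2;(1,1)), (2;(2)), (3;(1)), (3;(1))]


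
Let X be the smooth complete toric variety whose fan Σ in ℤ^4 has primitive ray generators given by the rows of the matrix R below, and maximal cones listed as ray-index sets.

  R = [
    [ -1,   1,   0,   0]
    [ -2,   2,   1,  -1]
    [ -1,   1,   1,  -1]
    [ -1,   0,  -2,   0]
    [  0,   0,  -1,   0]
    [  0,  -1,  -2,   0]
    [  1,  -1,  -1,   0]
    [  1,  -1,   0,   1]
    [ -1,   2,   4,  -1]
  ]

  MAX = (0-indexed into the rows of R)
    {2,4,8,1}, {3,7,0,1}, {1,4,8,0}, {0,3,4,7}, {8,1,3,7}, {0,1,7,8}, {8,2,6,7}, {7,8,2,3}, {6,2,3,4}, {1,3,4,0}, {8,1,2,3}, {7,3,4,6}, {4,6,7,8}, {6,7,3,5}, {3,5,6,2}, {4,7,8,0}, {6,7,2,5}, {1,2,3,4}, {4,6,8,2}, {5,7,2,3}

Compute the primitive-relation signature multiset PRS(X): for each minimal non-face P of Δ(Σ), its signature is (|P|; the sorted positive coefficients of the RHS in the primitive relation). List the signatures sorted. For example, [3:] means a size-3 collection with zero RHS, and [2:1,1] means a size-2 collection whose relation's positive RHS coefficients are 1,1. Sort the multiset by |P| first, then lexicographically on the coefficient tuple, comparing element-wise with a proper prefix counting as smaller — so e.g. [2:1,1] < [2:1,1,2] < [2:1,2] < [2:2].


Primitive collections (14):

  {0,2}:  v_{0} + v_{2} = v_{1} — sig = [2:1]
  {0,5}:  v_{0} + v_{5} = v_{3} — sig = [2:1]
  {0,6}:  v_{0} + v_{6} = v_{4} — sig = [2:1]
  {1,5}:  v_{1} + v_{5} = v_{2} + v_{3} — sig = [2:1,1]
  {1,6}:  v_{1} + v_{6} = v_{2} + v_{4} — sig = [2:1,1]
  {4,5}:  v_{4} + v_{5} = v_{3} + v_{6} — sig = [2:1,1]
  {5,8}:  v_{5} + v_{8} = 2·v_{2} + v_{7} — sig = [2:1,2]
  {2,4,7}:  v_{2} + v_{4} + v_{7} = 0 — sig = [3:]
  {1,4,7}:  v_{1} + v_{4} + v_{7} = v_{0} — sig = [3:1]
  {3,4,8}:  v_{3} + v_{4} + v_{8} = v_{1} — sig = [3:1]
  {3,6,8}:  v_{3} + v_{6} + v_{8} = v_{2} — sig = [3:1]
  {1,2,7}:  v_{1} + v_{2} + v_{7} = v_{3} + v_{8} — sig = [3:1,1]
  {0,3,8}:  v_{0} + v_{3} + v_{8} = 2·v_{1} + v_{7} — sig = [3:1,2]
  {2,3,6,7}:  v_{2} + v_{3} + v_{6} + v_{7} = v_{5} — sig = [4:1]

so the primitive-relation signature multiset is
    |P|=2: 7 collections, coeffs (1), (1), (1), (1,1), (1,1), (1,1), (1,2)
    |P|=3: 6 collections, coeffs (), (1), (1), (1), (1,1), (1,2)
    |P|=4: 1 collection, coeffs (1)


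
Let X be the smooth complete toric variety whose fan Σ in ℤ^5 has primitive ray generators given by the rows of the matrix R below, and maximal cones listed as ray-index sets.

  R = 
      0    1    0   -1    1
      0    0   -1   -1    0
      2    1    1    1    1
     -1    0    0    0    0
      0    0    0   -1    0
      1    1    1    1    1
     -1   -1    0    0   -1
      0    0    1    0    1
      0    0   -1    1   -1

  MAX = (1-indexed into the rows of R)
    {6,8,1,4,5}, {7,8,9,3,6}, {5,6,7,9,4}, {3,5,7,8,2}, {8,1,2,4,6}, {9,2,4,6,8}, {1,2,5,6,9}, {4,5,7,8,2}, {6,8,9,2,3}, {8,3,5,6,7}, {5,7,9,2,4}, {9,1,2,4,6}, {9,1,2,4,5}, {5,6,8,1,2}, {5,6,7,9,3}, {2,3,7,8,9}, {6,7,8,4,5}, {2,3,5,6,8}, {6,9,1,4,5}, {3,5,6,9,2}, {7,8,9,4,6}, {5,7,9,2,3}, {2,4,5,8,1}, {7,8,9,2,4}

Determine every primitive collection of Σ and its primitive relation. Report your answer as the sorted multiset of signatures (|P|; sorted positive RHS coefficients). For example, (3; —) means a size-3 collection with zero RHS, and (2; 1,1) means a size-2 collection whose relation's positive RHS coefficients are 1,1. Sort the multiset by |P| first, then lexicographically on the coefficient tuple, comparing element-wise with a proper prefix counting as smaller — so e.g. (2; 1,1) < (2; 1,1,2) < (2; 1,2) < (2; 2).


Δ(Σ) — 9 vertices, 7 min non-faces:

  • {3,4}:  v_{3} + v_{4} = v_{6}  so sig = (2; 1)
  • {1,7}:  v_{1} + v_{7} = v_{4} + v_{5}  so sig = (2; 1,1)
  • {1,3}:  v_{1} + v_{3} = v_{2} + v_{5} + 2·v_{6}  so sig = (2; 1,1,2)
  • {2,6,7}:  v_{2} + v_{6} + v_{7} = 0  so sig = (3; —)
  • {5,8,9}:  v_{5} + v_{8} + v_{9} = 0  so sig = (3; —)
  • {1,8,9}:  v_{1} + v_{8} + v_{9} = v_{2} + v_{4} + v_{6}  so sig = (3; 1,1,1)
  • {2,4,5,6}:  v_{2} + v_{4} + v_{5} + v_{6} = v_{1}  so sig = (4; 1)

Sorted signature multiset PRS(X):
[(2; 1), (2; 1,1), (2; 1,1,2), (3; —), (3; —), (3; 1,1,1), (4; 1)]


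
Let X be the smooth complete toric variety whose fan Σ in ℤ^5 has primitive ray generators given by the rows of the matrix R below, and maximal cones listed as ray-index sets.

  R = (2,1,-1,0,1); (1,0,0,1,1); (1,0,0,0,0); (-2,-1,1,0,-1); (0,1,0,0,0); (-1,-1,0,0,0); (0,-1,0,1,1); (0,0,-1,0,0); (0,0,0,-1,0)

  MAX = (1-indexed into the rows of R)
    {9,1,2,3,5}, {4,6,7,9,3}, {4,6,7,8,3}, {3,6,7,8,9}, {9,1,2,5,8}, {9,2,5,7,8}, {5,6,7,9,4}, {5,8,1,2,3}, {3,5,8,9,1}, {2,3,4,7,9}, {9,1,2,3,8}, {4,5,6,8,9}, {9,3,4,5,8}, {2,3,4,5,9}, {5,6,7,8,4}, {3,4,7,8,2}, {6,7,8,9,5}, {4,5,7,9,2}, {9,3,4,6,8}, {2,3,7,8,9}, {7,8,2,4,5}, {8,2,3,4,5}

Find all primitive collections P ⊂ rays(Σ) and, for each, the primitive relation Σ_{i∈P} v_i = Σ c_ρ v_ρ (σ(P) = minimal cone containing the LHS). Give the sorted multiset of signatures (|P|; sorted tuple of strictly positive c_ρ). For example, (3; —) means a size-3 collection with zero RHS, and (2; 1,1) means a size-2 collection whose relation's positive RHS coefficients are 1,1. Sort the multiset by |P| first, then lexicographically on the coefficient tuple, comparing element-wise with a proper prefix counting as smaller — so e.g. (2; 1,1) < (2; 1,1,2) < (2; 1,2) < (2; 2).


Minimal non-faces — 9 found among 9 rays, 22 max cones:

  P={1,4}:  v_{1} + v_{4} = 0 ; sig = (2; —)
  P={2,6}:  v_{2} + v_{6} = v_{7} ; sig = (2; 1)
  P={1,6}:  v_{1} + v_{6} = v_{2} + v_{8} + v_{9} ; sig = (2; 1,1,1)
  P={1,7}:  v_{1} + v_{7} = 2·v_{2} + v_{8} + v_{9} ; sig = (2; 1,1,2)
  P={3,5,6}:  v_{3} + v_{5} + v_{6} = 0 ; sig = (3; —)
  P={3,5,7}:  v_{3} + v_{5} + v_{7} = v_{2} ; sig = (3; 1)
  P={2,4,8,9}:  v_{2} + v_{4} + v_{8} + v_{9} = v_{6} ; sig = (4; 1)
  P={4,7,8,9}:  v_{4} + v_{7} + v_{8} + v_{9} = 2·v_{6} ; sig = (4; 2)
  P={2,3,5,8,9}:  v_{2} + v_{3} + v_{5} + v_{8} + v_{9} = v_{1} ; sig = (5; 1)

Hence PRS(X_Σ) =
    (2; —)
    (2; 1)
    (2; 1,1,1)
    (2; 1,1,2)
    (3; —)
    (3; 1)
    (4; 1)
    (4; 2)
    (5; 1)


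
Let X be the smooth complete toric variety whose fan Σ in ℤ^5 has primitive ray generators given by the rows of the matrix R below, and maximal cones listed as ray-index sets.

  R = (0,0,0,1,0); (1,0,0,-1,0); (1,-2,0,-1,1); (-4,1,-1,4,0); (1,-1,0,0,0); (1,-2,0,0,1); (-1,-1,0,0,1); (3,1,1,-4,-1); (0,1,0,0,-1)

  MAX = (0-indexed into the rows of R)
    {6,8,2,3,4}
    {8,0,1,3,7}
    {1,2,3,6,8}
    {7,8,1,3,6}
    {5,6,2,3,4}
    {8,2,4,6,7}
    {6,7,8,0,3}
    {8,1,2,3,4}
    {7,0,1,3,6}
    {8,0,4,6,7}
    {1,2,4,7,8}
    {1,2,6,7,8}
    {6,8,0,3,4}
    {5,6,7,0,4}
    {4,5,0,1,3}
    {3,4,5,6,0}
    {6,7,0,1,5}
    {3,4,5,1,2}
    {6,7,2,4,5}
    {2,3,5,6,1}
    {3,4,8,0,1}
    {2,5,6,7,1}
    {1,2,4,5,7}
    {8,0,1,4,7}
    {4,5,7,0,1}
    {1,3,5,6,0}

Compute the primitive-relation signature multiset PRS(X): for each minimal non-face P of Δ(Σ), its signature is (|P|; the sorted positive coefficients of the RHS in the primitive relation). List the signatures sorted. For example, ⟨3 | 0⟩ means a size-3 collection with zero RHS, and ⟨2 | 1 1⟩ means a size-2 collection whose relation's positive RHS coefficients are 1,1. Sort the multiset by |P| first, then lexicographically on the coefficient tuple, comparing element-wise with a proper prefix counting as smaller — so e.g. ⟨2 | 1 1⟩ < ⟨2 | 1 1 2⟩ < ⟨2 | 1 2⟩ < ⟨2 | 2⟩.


Σ has 7 primitive collections:

  P = {0,2}:  v_{0} + v_{2} = v_{5}  ⟹  sig = ⟨2 | 1⟩
  P = {5,8}:  v_{5} + v_{8} = v_{4}  ⟹  sig = ⟨2 | 1⟩
  P = {3,5,7}:  v_{3} + v_{5} + v_{7} = 0  ⟹  sig = ⟨3 | 0⟩
  P = {1,4,6}:  v_{1} + v_{4} + v_{6} = v_{2}  ⟹  sig = ⟨3 | 1⟩
  P = {3,4,7}:  v_{3} + v_{4} + v_{7} = v_{8}  ⟹  sig = ⟨3 | 1⟩
  P = {2,3,7}:  v_{2} + v_{3} + v_{7} = v_{1} + v_{6} + v_{8}  ⟹  sig = ⟨3 | 1 1 1⟩
  P = {0,1,6,8}:  v_{0} + v_{1} + v_{6} + v_{8} = 0  ⟹  sig = ⟨4 | 0⟩

so the primitive-relation signature multiset is
    ⟨2 | 1⟩
    ⟨2 | 1⟩
    ⟨3 | 0⟩
    ⟨3 | 1⟩
    ⟨3 | 1⟩
    ⟨3 | 1 1 1⟩
    ⟨4 | 0⟩


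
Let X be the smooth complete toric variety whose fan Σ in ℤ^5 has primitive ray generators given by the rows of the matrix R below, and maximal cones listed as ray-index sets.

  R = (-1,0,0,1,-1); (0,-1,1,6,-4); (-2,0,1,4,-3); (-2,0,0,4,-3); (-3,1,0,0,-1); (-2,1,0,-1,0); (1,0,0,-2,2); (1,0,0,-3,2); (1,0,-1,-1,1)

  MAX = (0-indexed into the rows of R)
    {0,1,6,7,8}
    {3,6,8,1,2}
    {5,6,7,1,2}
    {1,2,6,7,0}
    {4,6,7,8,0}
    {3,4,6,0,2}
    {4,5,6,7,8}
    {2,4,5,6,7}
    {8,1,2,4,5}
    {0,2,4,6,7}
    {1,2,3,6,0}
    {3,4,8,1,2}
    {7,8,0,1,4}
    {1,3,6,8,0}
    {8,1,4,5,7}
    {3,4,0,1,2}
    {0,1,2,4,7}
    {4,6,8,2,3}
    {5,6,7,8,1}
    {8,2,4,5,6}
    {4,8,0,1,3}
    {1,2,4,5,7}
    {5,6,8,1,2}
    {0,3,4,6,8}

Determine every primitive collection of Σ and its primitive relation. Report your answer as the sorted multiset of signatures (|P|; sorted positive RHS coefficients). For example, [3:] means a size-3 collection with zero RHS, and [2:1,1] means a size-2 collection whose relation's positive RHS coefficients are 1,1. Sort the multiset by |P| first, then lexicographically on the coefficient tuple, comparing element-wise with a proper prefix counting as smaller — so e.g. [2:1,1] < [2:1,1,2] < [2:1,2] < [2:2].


Primitive collections (6):

  {0,5}:  v_{0} + v_{5} = v_{4}  so sig = [2:1]
  {3,7}:  v_{3} + v_{7} = v_{0}  so sig = [2:1]
  {3,5}:  v_{3} + v_{5} = v_{2} + v_{4} + v_{8}  so sig = [2:1,1,1]
  {2,7,8}:  v_{2} + v_{7} + v_{8} = 0  so sig = [3:]
  {0,2,8}:  v_{0} + v_{2} + v_{8} = v_{3}  so sig = [3:1]
  {1,4,6}:  v_{1} + v_{4} + v_{6} = v_{2}  so sig = [3:1]

so the primitive-relation signature multiset is
    |P|=2: 3 collections, coeffs (1), (1), (1,1,1)
    |P|=3: 3 collections, coeffs (), (1), (1)


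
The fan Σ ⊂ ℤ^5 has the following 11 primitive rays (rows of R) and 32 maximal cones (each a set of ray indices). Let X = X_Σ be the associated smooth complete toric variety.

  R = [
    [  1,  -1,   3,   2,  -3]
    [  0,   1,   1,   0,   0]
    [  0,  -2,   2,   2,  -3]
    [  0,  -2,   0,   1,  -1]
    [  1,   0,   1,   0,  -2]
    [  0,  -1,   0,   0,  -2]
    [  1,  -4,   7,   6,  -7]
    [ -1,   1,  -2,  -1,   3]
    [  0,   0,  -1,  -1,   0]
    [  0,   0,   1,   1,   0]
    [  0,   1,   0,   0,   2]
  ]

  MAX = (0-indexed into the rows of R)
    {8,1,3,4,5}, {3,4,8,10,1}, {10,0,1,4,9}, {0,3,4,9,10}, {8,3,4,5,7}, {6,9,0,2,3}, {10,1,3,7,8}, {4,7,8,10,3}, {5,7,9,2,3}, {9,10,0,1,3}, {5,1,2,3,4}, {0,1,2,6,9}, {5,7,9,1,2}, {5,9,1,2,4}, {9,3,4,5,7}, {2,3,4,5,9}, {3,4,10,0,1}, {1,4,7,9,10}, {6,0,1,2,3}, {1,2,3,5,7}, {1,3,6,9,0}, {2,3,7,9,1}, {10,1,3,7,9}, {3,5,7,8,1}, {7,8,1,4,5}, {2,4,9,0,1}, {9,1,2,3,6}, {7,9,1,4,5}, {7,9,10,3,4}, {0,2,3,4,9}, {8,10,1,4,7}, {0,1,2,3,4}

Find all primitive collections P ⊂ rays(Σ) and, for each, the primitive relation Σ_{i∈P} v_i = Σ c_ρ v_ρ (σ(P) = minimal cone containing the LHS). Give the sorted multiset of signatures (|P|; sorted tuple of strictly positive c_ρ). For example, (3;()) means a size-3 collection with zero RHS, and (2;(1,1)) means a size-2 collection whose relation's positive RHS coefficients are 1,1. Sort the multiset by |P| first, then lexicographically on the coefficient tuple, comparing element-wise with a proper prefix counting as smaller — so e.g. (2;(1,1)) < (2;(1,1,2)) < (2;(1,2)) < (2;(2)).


17 minimal non-faces of Δ(Σ) (on 11 rays):

  P={5,10}:  v_{5} + v_{10} = 0 — sig = (2;())
  P={8,9}:  v_{8} + v_{9} = 0 — sig = (2;())
  P={0,7}:  v_{0} + v_{7} = v_{9} — sig = (2;(1))
  P={0,5}:  v_{0} + v_{5} = v_{2} + v_{4} — sig = (2;(1,1))
  P={0,8}:  v_{0} + v_{8} = v_{1} + v_{3} + v_{4} — sig = (2;(1,1,1))
  P={2,8}:  v_{2} + v_{8} = v_{1} + v_{3} + v_{5} — sig = (2;(1,1,1))
  P={2,10}:  v_{2} + v_{10} = v_{1} + v_{3} + v_{9} — sig = (2;(1,1,1))
  P={6,8}:  v_{6} + v_{8} = v_{0} + v_{1} + v_{2} + v_{3} — sig = (2;(1,1,1,1))
  P={6,7}:  v_{6} + v_{7} = v_{1} + v_{2} + v_{3} + 2·v_{9} — sig = (2;(1,1,1,2))
  P={4,6}:  v_{4} + v_{6} = 2·v_{0} + v_{2} — sig = (2;(1,2))
  P={5,6}:  v_{5} + v_{6} = v_{0} + 2·v_{2} — sig = (2;(1,2))
  P={6,10}:  v_{6} + v_{10} = v_{0} + 2·v_{1} + 2·v_{3} + 2·v_{9} — sig = (2;(1,2,2,2))
  P={2,4,7}:  v_{2} + v_{4} + v_{7} = v_{5} + v_{9} — sig = (3;(1,1))
  P={1,3,4,7}:  v_{1} + v_{3} + v_{4} + v_{7} = 0 — sig = (4;())
  P={1,3,4,9}:  v_{1} + v_{3} + v_{4} + v_{9} = v_{0} — sig = (4;(1))
  P={1,3,5,9}:  v_{1} + v_{3} + v_{5} + v_{9} = v_{2} — sig = (4;(1))
  P={0,1,2,3,9}:  v_{0} + v_{1} + v_{2} + v_{3} + v_{9} = v_{6} — sig = (5;(1))

Sorted signature multiset PRS(X):
    |P|=2: 12 collections, coeffs (), (), (1), (1,1), (1,1,1), (1,1,1), (1,1,1), (1,1,1,1), (1,1,1,2), (1,2), (1,2), (1,2,2,2)
    |P|=3: 1 collection, coeffs (1,1)
    |P|=4: 3 collections, coeffs (), (1), (1)
    |P|=5: 1 collection, coeffs (1)


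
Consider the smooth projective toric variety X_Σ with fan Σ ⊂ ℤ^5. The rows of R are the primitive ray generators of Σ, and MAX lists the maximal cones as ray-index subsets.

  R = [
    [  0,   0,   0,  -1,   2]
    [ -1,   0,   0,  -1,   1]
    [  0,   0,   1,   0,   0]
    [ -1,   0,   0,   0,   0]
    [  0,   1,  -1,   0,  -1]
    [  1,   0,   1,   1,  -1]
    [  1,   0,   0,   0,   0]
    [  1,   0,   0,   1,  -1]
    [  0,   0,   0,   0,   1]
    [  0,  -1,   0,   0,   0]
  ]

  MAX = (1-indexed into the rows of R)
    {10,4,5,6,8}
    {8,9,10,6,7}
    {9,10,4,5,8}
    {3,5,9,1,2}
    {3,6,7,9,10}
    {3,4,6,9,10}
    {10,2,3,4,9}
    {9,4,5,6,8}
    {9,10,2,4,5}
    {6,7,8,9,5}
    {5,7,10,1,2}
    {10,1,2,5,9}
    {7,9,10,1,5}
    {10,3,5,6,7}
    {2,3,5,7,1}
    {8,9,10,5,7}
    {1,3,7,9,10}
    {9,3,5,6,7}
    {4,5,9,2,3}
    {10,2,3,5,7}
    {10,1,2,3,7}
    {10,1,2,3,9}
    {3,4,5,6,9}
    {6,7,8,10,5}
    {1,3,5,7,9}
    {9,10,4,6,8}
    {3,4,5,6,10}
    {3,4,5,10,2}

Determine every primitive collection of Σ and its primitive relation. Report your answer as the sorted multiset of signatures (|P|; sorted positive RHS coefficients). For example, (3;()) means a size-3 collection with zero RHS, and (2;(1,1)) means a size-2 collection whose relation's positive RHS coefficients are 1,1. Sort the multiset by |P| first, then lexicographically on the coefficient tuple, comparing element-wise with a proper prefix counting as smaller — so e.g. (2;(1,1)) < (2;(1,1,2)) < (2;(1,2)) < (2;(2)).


|primitive collections| = 11. Relations:

  {2,8}:  v_{2} + v_{8} = 0 — sig = (2;())
  {4,7}:  v_{4} + v_{7} = 0 — sig = (2;())
  {2,6}:  v_{2} + v_{6} = v_{3} — sig = (2;(1))
  {3,8}:  v_{3} + v_{8} = v_{6} — sig = (2;(1))
  {1,4}:  v_{1} + v_{4} = v_{2} + v_{9} — sig = (2;(1,1))
  {1,8}:  v_{1} + v_{8} = v_{7} + v_{9} — sig = (2;(1,1))
  {1,6}:  v_{1} + v_{6} = v_{3} + v_{7} + v_{9} — sig = (2;(1,1,1))
  {2,7,9}:  v_{2} + v_{7} + v_{9} = v_{1} — sig = (3;(1))
  {3,5,9,10}:  v_{3} + v_{5} + v_{9} + v_{10} = 0 — sig = (4;())
  {5,6,9,10}:  v_{5} + v_{6} + v_{9} + v_{10} = v_{8} — sig = (4;(1))
  {1,3,5,10}:  v_{1} + v_{3} + v_{5} + v_{10} = v_{2} + v_{7} — sig = (4;(1,1))

Sorted signature multiset PRS(X):
    (2;())
    (2;())
    (2;(1))
    (2;(1))
    (2;(1,1))
    (2;(1,1))
    (2;(1,1,1))
    (3;(1))
    (4;())
    (4;(1))
    (4;(1,1))
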